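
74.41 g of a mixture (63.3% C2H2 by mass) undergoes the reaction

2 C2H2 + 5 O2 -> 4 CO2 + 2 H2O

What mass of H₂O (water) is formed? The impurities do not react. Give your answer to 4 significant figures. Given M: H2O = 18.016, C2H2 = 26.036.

32.59 g

Mass of pure C2H2 = 74.41 g × 0.633 = 47.102 g.
n(C2H2) = 47.102 g / 26.036 g/mol = 1.8091 mol.
From the equation the C2H2:H2O mole ratio is 2:2, so n(H2O) = 1.8091 × 2/2 = 1.8091 mol.
Mass of H2O = 1.8091 mol × 18.016 g/mol = 32.593 g.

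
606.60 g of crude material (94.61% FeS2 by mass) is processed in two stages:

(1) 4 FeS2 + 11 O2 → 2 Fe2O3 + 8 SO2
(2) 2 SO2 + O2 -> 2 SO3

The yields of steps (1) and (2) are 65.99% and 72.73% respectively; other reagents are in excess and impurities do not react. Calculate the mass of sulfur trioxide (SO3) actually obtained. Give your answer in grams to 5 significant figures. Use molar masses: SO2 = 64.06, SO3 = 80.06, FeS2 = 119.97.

Pure FeS2 = 606.60 × 0.9461 = 573.904 g.
n(FeS2) = 573.904 / 119.97 = 4.78373 mol.
Step 1 (FeS2:SO2 = 4:8): theoretical n(SO2) = 9.56746 mol; at 65.99% yield, n(SO2) = 6.31357 mol.
Step 2 (SO2:SO3 = 2:2): theoretical n(SO3) = 6.31357 mol, so theoretical mass = 6.31357 × 80.06 = 505.464 g.
At 72.73% yield, actual mass of SO3 = 505.464 × 0.7273 = 367.624 g.

367.62 g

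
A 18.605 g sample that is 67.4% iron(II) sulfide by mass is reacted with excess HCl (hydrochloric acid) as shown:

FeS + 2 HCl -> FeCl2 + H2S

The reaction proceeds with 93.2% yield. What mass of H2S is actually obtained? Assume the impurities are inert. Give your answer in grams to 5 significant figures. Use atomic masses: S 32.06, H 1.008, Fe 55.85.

Pure FeS available = 18.605 g × 0.674 = 12.5398 g.
M(FeS) = 55.85 + 32.06 = 87.91 g/mol.
M(H2S) = 2(1.008) + 32.06 = 34.076 g/mol.
n(FeS) = 12.5398 g / 87.91 g/mol = 0.142643 mol.
From the equation the FeS:H2S mole ratio is 1:1, so n(H2S) = 0.142643 × 1/1 = 0.142643 mol.
Mass of H2S = 0.142643 mol × 34.076 g/mol = 4.86071 g.
Actual mass collected = 4.86071 g × 0.932 = 4.53018 g.

4.5302 g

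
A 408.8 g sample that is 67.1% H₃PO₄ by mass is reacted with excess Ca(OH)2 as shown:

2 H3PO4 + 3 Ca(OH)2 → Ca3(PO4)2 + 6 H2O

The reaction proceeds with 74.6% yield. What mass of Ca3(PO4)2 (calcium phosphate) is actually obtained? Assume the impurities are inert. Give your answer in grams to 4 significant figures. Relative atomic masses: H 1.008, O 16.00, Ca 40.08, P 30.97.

323.9 g

Pure H3PO4 available = 408.8 g × 0.671 = 274.30 g.
M(H3PO4) = 3(1.008) + 30.97 + 4(16.00) = 97.994 g/mol.
M(Ca3(PO4)2) = 3(40.08) + 2(30.97) + 8(16.00) = 310.18 g/mol.
n(H3PO4) = 274.30 g / 97.994 g/mol = 2.7992 mol.
From the equation the H3PO4:Ca3(PO4)2 mole ratio is 2:1, so n(Ca3(PO4)2) = 2.7992 × 1/2 = 1.3996 mol.
Mass of Ca3(PO4)2 = 1.3996 mol × 310.18 g/mol = 434.13 g.
Actual mass collected = 434.13 g × 0.746 = 323.86 g.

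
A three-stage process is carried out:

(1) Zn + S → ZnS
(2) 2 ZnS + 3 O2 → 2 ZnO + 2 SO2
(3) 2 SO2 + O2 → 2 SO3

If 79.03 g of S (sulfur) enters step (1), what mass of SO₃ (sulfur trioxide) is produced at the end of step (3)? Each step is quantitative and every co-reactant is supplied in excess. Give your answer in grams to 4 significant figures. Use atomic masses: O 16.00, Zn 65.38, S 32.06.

197.4 g

M(S) = 32.06 g/mol.
M(SO3) = 32.06 + 3(16.00) = 80.06 g/mol.
n(S) = 79.03 / 32.06 = 2.4651 mol.
Reaction (1): S→ZnS ratio 1:1 ⇒ n(ZnS) = 2.4651 mol.
Reaction (2): ZnS→SO2 ratio 2:2 ⇒ n(SO2) = 2.4651 mol.
Reaction (3): SO2→SO3 ratio 2:2 ⇒ n(SO3) = 2.4651 mol.
Mass of SO3 = 2.4651 × 80.06 = 197.35 g.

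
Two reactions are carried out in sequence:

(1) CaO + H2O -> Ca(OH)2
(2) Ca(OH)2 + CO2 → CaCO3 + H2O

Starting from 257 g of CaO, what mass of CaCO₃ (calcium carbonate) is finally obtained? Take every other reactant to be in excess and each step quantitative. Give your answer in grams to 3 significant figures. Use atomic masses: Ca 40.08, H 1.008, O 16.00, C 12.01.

459 g

M(CaO) = 40.08 + 16.00 = 56.08 g/mol.
M(CaCO3) = 40.08 + 12.01 + 3(16.00) = 100.09 g/mol.
n(CaO) = 257.0 / 56.08 = 4.583 mol.
Step 1 gives a 1:1 ratio of CaO to Ca(OH)2, so n(Ca(OH)2) = 4.583 mol.
In step 2 the Ca(OH)2:CaCO3 ratio is 1:1, so n(CaCO3) = 4.583 mol.
Mass of CaCO3 = 4.583 × 100.09 = 458.7 g.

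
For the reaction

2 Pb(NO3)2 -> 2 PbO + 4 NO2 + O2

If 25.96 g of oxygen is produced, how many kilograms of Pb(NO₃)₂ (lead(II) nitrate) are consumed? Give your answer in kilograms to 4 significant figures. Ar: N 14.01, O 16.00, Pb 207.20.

0.5374 kg

M(O2) = 2(16.00) = 32.00 g/mol.
M(Pb(NO3)2) = 207.20 + 2(14.01) + 6(16.00) = 331.22 g/mol.
n(O2) = 25.960 g / 32.00 g/mol = 0.81125 mol.
From the equation the O2:Pb(NO3)2 mole ratio is 1:2, so n(Pb(NO3)2) = 0.81125 × 2/1 = 1.6225 mol.
Mass of Pb(NO3)2 = 1.6225 mol × 331.22 g/mol = 537.40 g.
Converting to kg: 537.40 g = 0.5374 kg.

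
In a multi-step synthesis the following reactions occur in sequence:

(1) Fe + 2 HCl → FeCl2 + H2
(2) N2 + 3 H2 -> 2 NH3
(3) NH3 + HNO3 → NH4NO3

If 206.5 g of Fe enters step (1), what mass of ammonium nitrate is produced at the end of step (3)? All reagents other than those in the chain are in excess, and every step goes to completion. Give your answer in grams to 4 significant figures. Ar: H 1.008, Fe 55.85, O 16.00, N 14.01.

197.3 g

M(Fe) = 55.85 g/mol.
M(NH4NO3) = 2(14.01) + 4(1.008) + 3(16.00) = 80.052 g/mol.
n(Fe) = 206.5 / 55.85 = 3.6974 mol.
Reaction (1): Fe→H2 ratio 1:1 ⇒ n(H2) = 3.6974 mol.
Reaction (2): H2→NH3 ratio 3:2 ⇒ n(NH3) = 2.4649 mol.
Reaction (3): NH3→NH4NO3 ratio 1:1 ⇒ n(NH4NO3) = 2.4649 mol.
Mass of NH4NO3 = 2.4649 × 80.052 = 197.32 g.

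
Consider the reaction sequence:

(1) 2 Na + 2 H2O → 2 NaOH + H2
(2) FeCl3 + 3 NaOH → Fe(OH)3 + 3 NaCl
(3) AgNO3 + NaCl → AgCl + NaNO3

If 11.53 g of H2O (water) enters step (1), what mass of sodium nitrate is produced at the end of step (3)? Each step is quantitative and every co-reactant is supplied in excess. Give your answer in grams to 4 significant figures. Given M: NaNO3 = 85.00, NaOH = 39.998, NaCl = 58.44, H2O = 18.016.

n(H2O) = 11.53 / 18.016 = 0.63999 mol.
Reaction (1): H2O→NaOH ratio 2:2 ⇒ n(NaOH) = 0.63999 mol.
Reaction (2): NaOH→NaCl ratio 3:3 ⇒ n(NaCl) = 0.63999 mol.
Reaction (3): NaCl→NaNO3 ratio 1:1 ⇒ n(NaNO3) = 0.63999 mol.
Mass of NaNO3 = 0.63999 × 85.00 = 54.399 g.

54.40 g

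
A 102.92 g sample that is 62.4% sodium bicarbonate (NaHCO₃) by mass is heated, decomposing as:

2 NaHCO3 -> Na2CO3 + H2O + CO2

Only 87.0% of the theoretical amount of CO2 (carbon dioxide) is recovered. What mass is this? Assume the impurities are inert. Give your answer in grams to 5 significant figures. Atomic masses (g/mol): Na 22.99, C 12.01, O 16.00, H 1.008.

Pure NaHCO3 available = 102.92 g × 0.624 = 64.2221 g.
M(NaHCO3) = 22.99 + 1.008 + 12.01 + 3(16.00) = 84.008 g/mol.
M(CO2) = 12.01 + 2(16.00) = 44.01 g/mol.
n(NaHCO3) = 64.2221 g / 84.008 g/mol = 0.764476 mol.
From the equation the NaHCO3:CO2 mole ratio is 2:1, so n(CO2) = 0.764476 × 1/2 = 0.382238 mol.
Mass of CO2 = 0.382238 mol × 44.01 g/mol = 16.8223 g.
Actual mass collected = 16.8223 g × 0.870 = 14.6354 g.

14.635 g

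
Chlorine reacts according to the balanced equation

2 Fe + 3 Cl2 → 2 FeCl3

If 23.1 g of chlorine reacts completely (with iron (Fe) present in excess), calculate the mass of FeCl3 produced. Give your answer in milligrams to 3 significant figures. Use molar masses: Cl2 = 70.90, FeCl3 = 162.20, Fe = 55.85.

n(Cl2) = 23.10 g / 70.90 g/mol = 0.3258 mol.
From the equation the Cl2:FeCl3 mole ratio is 3:2, so n(FeCl3) = 0.3258 × 2/3 = 0.2172 mol.
Mass of FeCl3 = 0.2172 mol × 162.20 g/mol = 35.23 g.
Converting to mg: 35.23 g = 35200 mg.

35200 mg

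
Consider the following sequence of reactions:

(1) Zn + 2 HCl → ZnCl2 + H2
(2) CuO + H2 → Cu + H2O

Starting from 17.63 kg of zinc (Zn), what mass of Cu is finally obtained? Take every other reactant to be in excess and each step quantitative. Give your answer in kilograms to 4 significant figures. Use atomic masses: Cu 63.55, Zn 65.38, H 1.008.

M(Zn) = 65.38 g/mol.
M(Cu) = 63.55 g/mol.
17.63 kg = 17630 g.
n(Zn) = 17630 / 65.38 = 269.65 mol.
Step 1 gives a 1:1 ratio of Zn to H2, so n(H2) = 269.65 mol.
In step 2 the H2:Cu ratio is 1:1, so n(Cu) = 269.65 mol.
Mass of Cu = 269.65 × 63.55 = 17137 g = 17.14 kg.

17.14 kg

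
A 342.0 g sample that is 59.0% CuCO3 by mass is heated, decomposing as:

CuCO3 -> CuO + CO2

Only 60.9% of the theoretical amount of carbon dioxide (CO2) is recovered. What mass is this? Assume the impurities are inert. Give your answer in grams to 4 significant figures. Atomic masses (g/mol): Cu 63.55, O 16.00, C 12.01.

43.77 g

Pure CuCO3 available = 342.0 g × 0.590 = 201.78 g.
M(CuCO3) = 63.55 + 12.01 + 3(16.00) = 123.56 g/mol.
M(CO2) = 12.01 + 2(16.00) = 44.01 g/mol.
n(CuCO3) = 201.78 g / 123.56 g/mol = 1.6331 mol.
From the equation the CuCO3:CO2 mole ratio is 1:1, so n(CO2) = 1.6331 × 1/1 = 1.6331 mol.
Mass of CO2 = 1.6331 mol × 44.01 g/mol = 71.871 g.
Actual mass collected = 71.871 g × 0.609 = 43.769 g.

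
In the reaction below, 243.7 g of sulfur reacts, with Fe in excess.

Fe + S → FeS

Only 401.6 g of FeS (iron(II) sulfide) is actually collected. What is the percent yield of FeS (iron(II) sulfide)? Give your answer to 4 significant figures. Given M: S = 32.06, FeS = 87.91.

60.10 %

n(S) = 243.70 g / 32.06 g/mol = 7.6014 mol.
From the equation the S:FeS mole ratio is 1:1, so n(FeS) = 7.6014 × 1/1 = 7.6014 mol.
Mass of FeS = 7.6014 mol × 87.91 g/mol = 668.24 g.
This is the theoretical yield. Percent yield = 401.6 g / 668.24 g × 100% = 60.098%.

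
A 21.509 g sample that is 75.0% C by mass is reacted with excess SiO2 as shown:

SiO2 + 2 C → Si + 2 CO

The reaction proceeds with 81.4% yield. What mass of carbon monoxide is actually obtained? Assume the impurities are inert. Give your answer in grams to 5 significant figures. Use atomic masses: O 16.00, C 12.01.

30.625 g

Pure C available = 21.509 g × 0.750 = 16.1318 g.
M(C) = 12.01 g/mol.
M(CO) = 12.01 + 16.00 = 28.01 g/mol.
n(C) = 16.1318 g / 12.01 g/mol = 1.34319 mol.
From the equation the C:CO mole ratio is 2:2, so n(CO) = 1.34319 × 2/2 = 1.34319 mol.
Mass of CO = 1.34319 mol × 28.01 g/mol = 37.6228 g.
Actual mass collected = 37.6228 g × 0.814 = 30.6250 g.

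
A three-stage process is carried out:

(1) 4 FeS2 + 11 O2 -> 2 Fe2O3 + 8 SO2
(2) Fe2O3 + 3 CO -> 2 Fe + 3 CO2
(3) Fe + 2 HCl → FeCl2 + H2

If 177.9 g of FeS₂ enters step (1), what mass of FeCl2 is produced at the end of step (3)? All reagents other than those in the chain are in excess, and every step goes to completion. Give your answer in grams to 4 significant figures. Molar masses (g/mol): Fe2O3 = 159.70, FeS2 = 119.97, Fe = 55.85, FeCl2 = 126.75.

n(FeS2) = 177.9 / 119.97 = 1.4829 mol.
Reaction (1): FeS2→Fe2O3 ratio 4:2 ⇒ n(Fe2O3) = 0.74144 mol.
Reaction (2): Fe2O3→Fe ratio 1:2 ⇒ n(Fe) = 1.4829 mol.
Reaction (3): Fe→FeCl2 ratio 1:1 ⇒ n(FeCl2) = 1.4829 mol.
Mass of FeCl2 = 1.4829 × 126.75 = 187.95 g.

188.0 g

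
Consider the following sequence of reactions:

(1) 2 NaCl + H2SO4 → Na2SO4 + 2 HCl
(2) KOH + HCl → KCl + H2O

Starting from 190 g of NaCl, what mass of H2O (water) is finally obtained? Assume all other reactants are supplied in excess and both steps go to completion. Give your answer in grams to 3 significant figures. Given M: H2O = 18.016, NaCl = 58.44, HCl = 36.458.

58.6 g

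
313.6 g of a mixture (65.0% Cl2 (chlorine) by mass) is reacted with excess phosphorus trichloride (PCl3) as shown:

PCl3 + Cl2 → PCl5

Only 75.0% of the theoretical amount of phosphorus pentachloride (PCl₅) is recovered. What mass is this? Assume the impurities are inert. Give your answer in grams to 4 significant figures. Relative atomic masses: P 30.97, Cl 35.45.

Pure Cl2 available = 313.6 g × 0.650 = 203.84 g.
M(Cl2) = 2(35.45) = 70.90 g/mol.
M(PCl5) = 30.97 + 5(35.45) = 208.22 g/mol.
n(Cl2) = 203.84 g / 70.90 g/mol = 2.8750 mol.
From the equation the Cl2:PCl5 mole ratio is 1:1, so n(PCl5) = 2.8750 × 1/1 = 2.8750 mol.
Mass of PCl5 = 2.8750 mol × 208.22 g/mol = 598.64 g.
Actual mass collected = 598.64 g × 0.750 = 448.98 g.

449.0 g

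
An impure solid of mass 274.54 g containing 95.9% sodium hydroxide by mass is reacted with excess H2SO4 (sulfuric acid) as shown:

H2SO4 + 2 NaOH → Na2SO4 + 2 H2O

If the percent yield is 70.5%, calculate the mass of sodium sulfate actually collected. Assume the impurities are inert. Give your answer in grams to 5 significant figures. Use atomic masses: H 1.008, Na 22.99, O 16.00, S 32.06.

Pure NaOH available = 274.54 g × 0.959 = 263.284 g.
M(NaOH) = 22.99 + 16.00 + 1.008 = 39.998 g/mol.
M(Na2SO4) = 2(22.99) + 32.06 + 4(16.00) = 142.04 g/mol.
n(NaOH) = 263.284 g / 39.998 g/mol = 6.58243 mol.
From the equation the NaOH:Na2SO4 mole ratio is 2:1, so n(Na2SO4) = 6.58243 × 1/2 = 3.29121 mol.
Mass of Na2SO4 = 3.29121 mol × 142.04 g/mol = 467.484 g.
Actual mass collected = 467.484 g × 0.705 = 329.576 g.

329.58 g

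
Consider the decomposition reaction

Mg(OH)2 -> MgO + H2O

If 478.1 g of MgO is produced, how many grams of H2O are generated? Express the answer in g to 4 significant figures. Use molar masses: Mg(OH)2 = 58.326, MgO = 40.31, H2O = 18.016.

213.7 g

n(MgO) = 478.10 g / 40.31 g/mol = 11.861 mol.
From the equation the MgO:H2O mole ratio is 1:1, so n(H2O) = 11.861 × 1/1 = 11.861 mol.
Mass of H2O = 11.861 mol × 18.016 g/mol = 213.68 g.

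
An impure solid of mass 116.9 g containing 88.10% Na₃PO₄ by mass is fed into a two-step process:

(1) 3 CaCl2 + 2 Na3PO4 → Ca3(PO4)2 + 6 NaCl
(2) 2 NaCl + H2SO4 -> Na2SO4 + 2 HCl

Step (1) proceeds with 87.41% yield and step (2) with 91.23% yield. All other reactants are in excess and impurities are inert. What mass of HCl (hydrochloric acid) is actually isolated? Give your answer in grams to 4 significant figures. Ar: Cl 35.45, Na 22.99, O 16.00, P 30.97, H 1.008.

Pure Na3PO4 = 116.9 × 0.8810 = 102.99 g.
M(Na3PO4) = 3(22.99) + 30.97 + 4(16.00) = 163.94 g/mol.
M(HCl) = 1.008 + 35.45 = 36.458 g/mol.
n(Na3PO4) = 102.99 / 163.94 = 0.62821 mol.
Step 1 (Na3PO4:NaCl = 2:6): theoretical n(NaCl) = 1.8846 mol; at 87.41% yield, n(NaCl) = 1.6474 mol.
Step 2 (NaCl:HCl = 2:2): theoretical n(HCl) = 1.6474 mol, so theoretical mass = 1.6474 × 36.458 = 60.059 g.
At 91.23% yield, actual mass of HCl = 60.059 × 0.9123 = 54.792 g.

54.79 g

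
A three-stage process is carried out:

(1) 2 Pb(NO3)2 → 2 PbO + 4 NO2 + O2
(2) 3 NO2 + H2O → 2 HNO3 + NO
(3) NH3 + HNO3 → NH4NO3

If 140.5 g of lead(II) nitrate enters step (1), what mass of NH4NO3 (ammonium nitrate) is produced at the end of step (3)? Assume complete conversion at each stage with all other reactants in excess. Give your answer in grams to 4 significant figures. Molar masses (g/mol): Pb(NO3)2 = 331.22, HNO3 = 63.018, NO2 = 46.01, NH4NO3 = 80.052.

n(Pb(NO3)2) = 140.5 / 331.22 = 0.42419 mol.
Reaction (1): Pb(NO3)2→NO2 ratio 2:4 ⇒ n(NO2) = 0.84838 mol.
Reaction (2): NO2→HNO3 ratio 3:2 ⇒ n(HNO3) = 0.56559 mol.
Reaction (3): HNO3→NH4NO3 ratio 1:1 ⇒ n(NH4NO3) = 0.56559 mol.
Mass of NH4NO3 = 0.56559 × 80.052 = 45.276 g.

45.28 g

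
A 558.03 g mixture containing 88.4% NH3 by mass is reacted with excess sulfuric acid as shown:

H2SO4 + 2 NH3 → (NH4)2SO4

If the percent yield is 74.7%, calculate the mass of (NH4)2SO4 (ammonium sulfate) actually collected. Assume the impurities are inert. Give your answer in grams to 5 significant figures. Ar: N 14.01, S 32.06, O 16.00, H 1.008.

1429.3 g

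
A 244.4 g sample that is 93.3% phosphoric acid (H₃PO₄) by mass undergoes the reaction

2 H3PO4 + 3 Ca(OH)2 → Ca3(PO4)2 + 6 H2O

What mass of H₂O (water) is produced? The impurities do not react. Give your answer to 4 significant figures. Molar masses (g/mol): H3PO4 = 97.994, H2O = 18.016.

Mass of pure H3PO4 = 244.4 g × 0.933 = 228.03 g.
n(H3PO4) = 228.03 g / 97.994 g/mol = 2.3269 mol.
From the equation the H3PO4:H2O mole ratio is 2:6, so n(H2O) = 2.3269 × 6/2 = 6.9808 mol.
Mass of H2O = 6.9808 mol × 18.016 g/mol = 125.77 g.

125.8 g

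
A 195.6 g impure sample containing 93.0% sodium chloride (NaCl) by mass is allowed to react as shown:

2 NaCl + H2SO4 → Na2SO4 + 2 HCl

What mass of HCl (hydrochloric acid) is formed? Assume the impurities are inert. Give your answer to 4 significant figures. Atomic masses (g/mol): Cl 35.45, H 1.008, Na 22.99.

113.5 g

Mass of pure NaCl = 195.6 g × 0.930 = 181.91 g.
M(NaCl) = 22.99 + 35.45 = 58.44 g/mol.
M(HCl) = 1.008 + 35.45 = 36.458 g/mol.
n(NaCl) = 181.91 g / 58.44 g/mol = 3.1127 mol.
From the equation the NaCl:HCl mole ratio is 2:2, so n(HCl) = 3.1127 × 2/2 = 3.1127 mol.
Mass of HCl = 3.1127 mol × 36.458 g/mol = 113.48 g.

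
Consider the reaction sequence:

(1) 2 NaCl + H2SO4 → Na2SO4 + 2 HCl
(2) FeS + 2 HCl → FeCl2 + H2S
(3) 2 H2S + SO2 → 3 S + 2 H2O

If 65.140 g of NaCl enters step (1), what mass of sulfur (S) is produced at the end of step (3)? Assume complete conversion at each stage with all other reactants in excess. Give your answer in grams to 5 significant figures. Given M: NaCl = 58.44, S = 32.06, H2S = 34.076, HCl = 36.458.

26.802 g

n(NaCl) = 65.140 / 58.44 = 1.11465 mol.
Reaction (1): NaCl→HCl ratio 2:2 ⇒ n(HCl) = 1.11465 mol.
Reaction (2): HCl→H2S ratio 2:1 ⇒ n(H2S) = 0.557324 mol.
Reaction (3): H2S→S ratio 2:3 ⇒ n(S) = 0.835986 mol.
Mass of S = 0.835986 × 32.06 = 26.8017 g.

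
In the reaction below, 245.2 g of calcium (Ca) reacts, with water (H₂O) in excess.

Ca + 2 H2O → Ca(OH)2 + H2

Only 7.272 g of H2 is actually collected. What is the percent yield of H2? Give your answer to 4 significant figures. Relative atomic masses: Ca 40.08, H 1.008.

58.96 %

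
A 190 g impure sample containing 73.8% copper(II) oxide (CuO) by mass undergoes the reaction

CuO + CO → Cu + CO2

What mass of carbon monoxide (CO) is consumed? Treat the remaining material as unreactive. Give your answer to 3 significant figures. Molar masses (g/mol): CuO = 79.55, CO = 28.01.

Mass of pure CuO = 190 g × 0.738 = 140.2 g.
n(CuO) = 140.2 g / 79.55 g/mol = 1.763 mol.
From the equation the CuO:CO mole ratio is 1:1, so n(CO) = 1.763 × 1/1 = 1.763 mol.
Mass of CO = 1.763 mol × 28.01 g/mol = 49.37 g.

49.4 g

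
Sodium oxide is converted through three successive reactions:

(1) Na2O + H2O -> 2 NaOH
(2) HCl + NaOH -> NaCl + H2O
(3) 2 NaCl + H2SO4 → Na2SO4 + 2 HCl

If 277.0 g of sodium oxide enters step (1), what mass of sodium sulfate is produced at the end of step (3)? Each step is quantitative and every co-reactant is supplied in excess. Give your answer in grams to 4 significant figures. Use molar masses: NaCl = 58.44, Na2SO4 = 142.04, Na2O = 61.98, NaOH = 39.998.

634.8 g

n(Na2O) = 277.0 / 61.98 = 4.4692 mol.
Reaction (1): Na2O→NaOH ratio 1:2 ⇒ n(NaOH) = 8.9384 mol.
Reaction (2): NaOH→NaCl ratio 1:1 ⇒ n(NaCl) = 8.9384 mol.
Reaction (3): NaCl→Na2SO4 ratio 2:1 ⇒ n(Na2SO4) = 4.4692 mol.
Mass of Na2SO4 = 4.4692 × 142.04 = 634.80 g.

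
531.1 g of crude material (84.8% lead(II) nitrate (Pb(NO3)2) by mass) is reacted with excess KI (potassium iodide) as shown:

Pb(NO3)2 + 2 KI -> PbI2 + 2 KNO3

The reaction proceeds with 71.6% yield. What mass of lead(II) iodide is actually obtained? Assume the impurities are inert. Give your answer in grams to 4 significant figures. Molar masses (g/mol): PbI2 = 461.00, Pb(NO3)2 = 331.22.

Pure Pb(NO3)2 available = 531.1 g × 0.848 = 450.37 g.
n(Pb(NO3)2) = 450.37 g / 331.22 g/mol = 1.3597 mol.
From the equation the Pb(NO3)2:PbI2 mole ratio is 1:1, so n(PbI2) = 1.3597 × 1/1 = 1.3597 mol.
Mass of PbI2 = 1.3597 mol × 461.00 g/mol = 626.84 g.
Actual mass collected = 626.84 g × 0.716 = 448.82 g.

448.8 g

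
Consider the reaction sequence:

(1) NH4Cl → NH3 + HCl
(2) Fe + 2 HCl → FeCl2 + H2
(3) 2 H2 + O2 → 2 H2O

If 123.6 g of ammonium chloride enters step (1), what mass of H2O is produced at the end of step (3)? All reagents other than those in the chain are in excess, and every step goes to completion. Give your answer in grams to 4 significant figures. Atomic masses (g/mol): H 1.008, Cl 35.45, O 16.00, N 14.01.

20.81 g

M(NH4Cl) = 14.01 + 4(1.008) + 35.45 = 53.492 g/mol.
M(H2O) = 2(1.008) + 16.00 = 18.016 g/mol.
n(NH4Cl) = 123.6 / 53.492 = 2.3106 mol.
Reaction (1): NH4Cl→HCl ratio 1:1 ⇒ n(HCl) = 2.3106 mol.
Reaction (2): HCl→H2 ratio 2:1 ⇒ n(H2) = 1.1553 mol.
Reaction (3): H2→H2O ratio 2:2 ⇒ n(H2O) = 1.1553 mol.
Mass of H2O = 1.1553 × 18.016 = 20.814 g.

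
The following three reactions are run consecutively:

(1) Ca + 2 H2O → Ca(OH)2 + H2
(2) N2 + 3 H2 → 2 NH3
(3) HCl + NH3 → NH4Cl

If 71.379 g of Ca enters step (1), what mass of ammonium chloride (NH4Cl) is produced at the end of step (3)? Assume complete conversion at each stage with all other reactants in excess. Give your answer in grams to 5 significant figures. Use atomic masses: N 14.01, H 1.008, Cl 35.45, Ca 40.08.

M(Ca) = 40.08 g/mol.
M(NH4Cl) = 14.01 + 4(1.008) + 35.45 = 53.492 g/mol.
n(Ca) = 71.379 / 40.08 = 1.78091 mol.
Reaction (1): Ca→H2 ratio 1:1 ⇒ n(H2) = 1.78091 mol.
Reaction (2): H2→NH3 ratio 3:2 ⇒ n(NH3) = 1.18728 mol.
Reaction (3): NH3→NH4Cl ratio 1:1 ⇒ n(NH4Cl) = 1.18728 mol.
Mass of NH4Cl = 1.18728 × 53.492 = 63.5097 g.

63.510 g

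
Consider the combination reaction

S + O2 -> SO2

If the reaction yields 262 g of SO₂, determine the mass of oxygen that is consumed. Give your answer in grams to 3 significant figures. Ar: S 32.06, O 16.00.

M(SO2) = 32.06 + 2(16.00) = 64.06 g/mol.
M(O2) = 2(16.00) = 32.00 g/mol.
n(SO2) = 262.0 g / 64.06 g/mol = 4.090 mol.
From the equation the SO2:O2 mole ratio is 1:1, so n(O2) = 4.090 × 1/1 = 4.090 mol.
Mass of O2 = 4.090 mol × 32.00 g/mol = 130.9 g.

131 g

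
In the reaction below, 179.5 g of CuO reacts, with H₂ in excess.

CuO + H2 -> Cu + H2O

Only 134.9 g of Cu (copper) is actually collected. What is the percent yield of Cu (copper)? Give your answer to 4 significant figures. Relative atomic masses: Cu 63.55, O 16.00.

M(CuO) = 63.55 + 16.00 = 79.55 g/mol.
M(Cu) = 63.55 g/mol.
n(CuO) = 179.50 g / 79.55 g/mol = 2.2564 mol.
From the equation the CuO:Cu mole ratio is 1:1, so n(Cu) = 2.2564 × 1/1 = 2.2564 mol.
Mass of Cu = 2.2564 mol × 63.55 g/mol = 143.40 g.
This is the theoretical yield. Percent yield = 134.9 g / 143.40 g × 100% = 94.075%.

94.07 %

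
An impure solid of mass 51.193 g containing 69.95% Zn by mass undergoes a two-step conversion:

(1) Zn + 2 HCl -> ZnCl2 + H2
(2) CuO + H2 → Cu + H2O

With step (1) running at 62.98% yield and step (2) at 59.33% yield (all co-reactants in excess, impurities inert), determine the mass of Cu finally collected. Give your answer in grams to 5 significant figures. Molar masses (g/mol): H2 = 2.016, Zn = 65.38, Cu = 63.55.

Pure Zn = 51.193 × 0.6995 = 35.8095 g.
n(Zn) = 35.8095 / 65.38 = 0.547713 mol.
Step 1 (Zn:H2 = 1:1): theoretical n(H2) = 0.547713 mol; at 62.98% yield, n(H2) = 0.344950 mol.
Step 2 (H2:Cu = 1:1): theoretical n(Cu) = 0.344950 mol, so theoretical mass = 0.344950 × 63.55 = 21.9216 g.
At 59.33% yield, actual mass of Cu = 21.9216 × 0.5933 = 13.0061 g.

13.006 g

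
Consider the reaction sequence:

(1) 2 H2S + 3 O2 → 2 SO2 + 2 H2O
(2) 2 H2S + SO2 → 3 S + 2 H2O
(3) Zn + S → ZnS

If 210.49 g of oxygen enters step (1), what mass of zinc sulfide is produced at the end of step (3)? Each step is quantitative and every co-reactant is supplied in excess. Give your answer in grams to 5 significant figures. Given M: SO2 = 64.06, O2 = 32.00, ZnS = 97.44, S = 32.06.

1281.9 g

n(O2) = 210.49 / 32.00 = 6.57781 mol.
Reaction (1): O2→SO2 ratio 3:2 ⇒ n(SO2) = 4.38521 mol.
Reaction (2): SO2→S ratio 1:3 ⇒ n(S) = 13.1556 mol.
Reaction (3): S→ZnS ratio 1:1 ⇒ n(ZnS) = 13.1556 mol.
Mass of ZnS = 13.1556 × 97.44 = 1281.88 g.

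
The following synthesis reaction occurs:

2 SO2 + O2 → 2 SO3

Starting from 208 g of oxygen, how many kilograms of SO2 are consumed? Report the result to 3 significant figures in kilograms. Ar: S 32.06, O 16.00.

0.833 kg

M(O2) = 2(16.00) = 32.00 g/mol.
M(SO2) = 32.06 + 2(16.00) = 64.06 g/mol.
n(O2) = 208.0 g / 32.00 g/mol = 6.500 mol.
From the equation the O2:SO2 mole ratio is 1:2, so n(SO2) = 6.500 × 2/1 = 13.00 mol.
Mass of SO2 = 13.00 mol × 64.06 g/mol = 832.8 g.
Converting to kg: 832.8 g = 0.833 kg.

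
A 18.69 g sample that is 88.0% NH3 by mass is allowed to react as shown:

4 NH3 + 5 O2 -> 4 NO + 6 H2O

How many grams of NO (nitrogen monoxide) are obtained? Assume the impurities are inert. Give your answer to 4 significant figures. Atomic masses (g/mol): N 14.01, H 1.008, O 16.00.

Mass of pure NH3 = 18.69 g × 0.880 = 16.447 g.
M(NH3) = 14.01 + 3(1.008) = 17.034 g/mol.
M(NO) = 14.01 + 16.00 = 30.01 g/mol.
n(NH3) = 16.447 g / 17.034 g/mol = 0.96555 mol.
From the equation the NH3:NO mole ratio is 4:4, so n(NO) = 0.96555 × 4/4 = 0.96555 mol.
Mass of NO = 0.96555 mol × 30.01 g/mol = 28.976 g.

28.98 g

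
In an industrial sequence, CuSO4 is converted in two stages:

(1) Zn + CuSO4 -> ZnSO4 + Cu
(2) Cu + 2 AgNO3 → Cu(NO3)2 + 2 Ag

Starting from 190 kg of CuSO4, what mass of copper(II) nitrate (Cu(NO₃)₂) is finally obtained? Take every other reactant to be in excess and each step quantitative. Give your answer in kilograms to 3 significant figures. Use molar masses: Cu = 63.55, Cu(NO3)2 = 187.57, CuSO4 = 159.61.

223 kg

190 kg = 190000 g.
n(CuSO4) = 190000 / 159.61 = 1190 mol.
Step 1 gives a 1:1 ratio of CuSO4 to Cu, so n(Cu) = 1190 mol.
In step 2 the Cu:Cu(NO3)2 ratio is 1:1, so n(Cu(NO3)2) = 1190 mol.
Mass of Cu(NO3)2 = 1190 × 187.57 = 223300 g = 223 kg.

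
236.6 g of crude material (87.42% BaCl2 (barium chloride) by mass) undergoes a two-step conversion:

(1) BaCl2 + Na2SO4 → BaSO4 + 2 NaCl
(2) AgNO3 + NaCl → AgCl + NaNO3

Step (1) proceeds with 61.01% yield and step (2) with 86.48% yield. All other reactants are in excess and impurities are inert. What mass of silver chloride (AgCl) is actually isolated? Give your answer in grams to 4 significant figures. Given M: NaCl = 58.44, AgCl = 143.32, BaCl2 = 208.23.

Pure BaCl2 = 236.6 × 0.8742 = 206.84 g.
n(BaCl2) = 206.84 / 208.23 = 0.99330 mol.
Step 1 (BaCl2:NaCl = 1:2): theoretical n(NaCl) = 1.9866 mol; at 61.01% yield, n(NaCl) = 1.2120 mol.
Step 2 (NaCl:AgCl = 1:1): theoretical n(AgCl) = 1.2120 mol, so theoretical mass = 1.2120 × 143.32 = 173.71 g.
At 86.48% yield, actual mass of AgCl = 173.71 × 0.8648 = 150.22 g.

150.2 g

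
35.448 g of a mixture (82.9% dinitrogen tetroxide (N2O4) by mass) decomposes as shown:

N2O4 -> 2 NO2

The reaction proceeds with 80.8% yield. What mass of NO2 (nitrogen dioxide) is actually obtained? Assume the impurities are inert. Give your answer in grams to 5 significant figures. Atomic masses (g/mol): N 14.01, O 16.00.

23.744 g

Pure N2O4 available = 35.448 g × 0.829 = 29.3864 g.
M(N2O4) = 2(14.01) + 4(16.00) = 92.02 g/mol.
M(NO2) = 14.01 + 2(16.00) = 46.01 g/mol.
n(N2O4) = 29.3864 g / 92.02 g/mol = 0.319348 mol.
From the equation the N2O4:NO2 mole ratio is 1:2, so n(NO2) = 0.319348 × 2/1 = 0.638696 mol.
Mass of NO2 = 0.638696 mol × 46.01 g/mol = 29.3864 g.
Actual mass collected = 29.3864 g × 0.808 = 23.7442 g.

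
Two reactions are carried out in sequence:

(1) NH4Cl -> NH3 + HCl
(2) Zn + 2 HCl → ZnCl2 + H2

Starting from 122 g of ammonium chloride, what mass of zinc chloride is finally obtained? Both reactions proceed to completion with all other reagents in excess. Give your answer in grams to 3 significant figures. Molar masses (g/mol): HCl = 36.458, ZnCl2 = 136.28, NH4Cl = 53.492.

155 g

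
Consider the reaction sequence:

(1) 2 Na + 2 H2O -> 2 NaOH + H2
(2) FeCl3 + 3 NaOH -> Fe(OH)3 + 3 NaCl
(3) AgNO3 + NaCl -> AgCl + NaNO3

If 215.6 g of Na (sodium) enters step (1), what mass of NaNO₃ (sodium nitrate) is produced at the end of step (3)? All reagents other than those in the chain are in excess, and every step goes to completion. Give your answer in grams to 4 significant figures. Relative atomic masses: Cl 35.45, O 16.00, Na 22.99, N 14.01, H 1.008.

M(Na) = 22.99 g/mol.
M(NaNO3) = 22.99 + 14.01 + 3(16.00) = 85.00 g/mol.
n(Na) = 215.6 / 22.99 = 9.3780 mol.
Reaction (1): Na→NaOH ratio 2:2 ⇒ n(NaOH) = 9.3780 mol.
Reaction (2): NaOH→NaCl ratio 3:3 ⇒ n(NaCl) = 9.3780 mol.
Reaction (3): NaCl→NaNO3 ratio 1:1 ⇒ n(NaNO3) = 9.3780 mol.
Mass of NaNO3 = 9.3780 × 85.00 = 797.13 g.

797.1 g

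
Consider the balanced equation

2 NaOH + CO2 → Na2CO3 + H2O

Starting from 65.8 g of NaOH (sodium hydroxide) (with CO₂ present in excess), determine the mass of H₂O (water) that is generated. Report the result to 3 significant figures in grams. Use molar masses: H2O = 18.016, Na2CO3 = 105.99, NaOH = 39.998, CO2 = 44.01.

n(NaOH) = 65.80 g / 39.998 g/mol = 1.645 mol.
From the equation the NaOH:H2O mole ratio is 2:1, so n(H2O) = 1.645 × 1/2 = 0.8225 mol.
Mass of H2O = 0.8225 mol × 18.016 g/mol = 14.82 g.

14.8 g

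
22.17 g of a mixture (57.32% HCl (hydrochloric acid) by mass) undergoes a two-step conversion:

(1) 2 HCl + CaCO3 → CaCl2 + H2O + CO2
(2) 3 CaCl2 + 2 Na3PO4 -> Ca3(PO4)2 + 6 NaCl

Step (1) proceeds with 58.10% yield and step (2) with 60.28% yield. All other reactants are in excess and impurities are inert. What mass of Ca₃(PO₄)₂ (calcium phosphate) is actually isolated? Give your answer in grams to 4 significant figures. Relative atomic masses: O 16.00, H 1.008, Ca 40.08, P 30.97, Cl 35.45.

6.311 g

Pure HCl = 22.17 × 0.5732 = 12.708 g.
M(HCl) = 1.008 + 35.45 = 36.458 g/mol.
M(Ca3(PO4)2) = 3(40.08) + 2(30.97) + 8(16.00) = 310.18 g/mol.
n(HCl) = 12.708 / 36.458 = 0.34856 mol.
Step 1 (HCl:CaCl2 = 2:1): theoretical n(CaCl2) = 0.17428 mol; at 58.10% yield, n(CaCl2) = 0.10126 mol.
Step 2 (CaCl2:Ca3(PO4)2 = 3:1): theoretical n(Ca3(PO4)2) = 0.033752 mol, so theoretical mass = 0.033752 × 310.18 = 10.469 g.
At 60.28% yield, actual mass of Ca3(PO4)2 = 10.469 × 0.6028 = 6.3109 g.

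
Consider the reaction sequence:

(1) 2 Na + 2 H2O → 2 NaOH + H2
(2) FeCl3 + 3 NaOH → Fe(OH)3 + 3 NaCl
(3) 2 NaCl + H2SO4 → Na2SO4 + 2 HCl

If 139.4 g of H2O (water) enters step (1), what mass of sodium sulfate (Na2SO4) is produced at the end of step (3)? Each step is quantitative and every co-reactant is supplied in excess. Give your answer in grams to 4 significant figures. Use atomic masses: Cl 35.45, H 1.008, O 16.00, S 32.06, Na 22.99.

549.5 g

M(H2O) = 2(1.008) + 16.00 = 18.016 g/mol.
M(Na2SO4) = 2(22.99) + 32.06 + 4(16.00) = 142.04 g/mol.
n(H2O) = 139.4 / 18.016 = 7.7376 mol.
Reaction (1): H2O→NaOH ratio 2:2 ⇒ n(NaOH) = 7.7376 mol.
Reaction (2): NaOH→NaCl ratio 3:3 ⇒ n(NaCl) = 7.7376 mol.
Reaction (3): NaCl→Na2SO4 ratio 2:1 ⇒ n(Na2SO4) = 3.8688 mol.
Mass of Na2SO4 = 3.8688 × 142.04 = 549.52 g.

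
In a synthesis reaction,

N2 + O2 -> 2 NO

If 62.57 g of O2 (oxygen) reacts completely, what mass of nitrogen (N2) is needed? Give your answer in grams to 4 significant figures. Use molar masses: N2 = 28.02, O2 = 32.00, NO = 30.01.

n(O2) = 62.570 g / 32.00 g/mol = 1.9553 mol.
From the equation the O2:N2 mole ratio is 1:1, so n(N2) = 1.9553 × 1/1 = 1.9553 mol.
Mass of N2 = 1.9553 mol × 28.02 g/mol = 54.788 g.

54.79 g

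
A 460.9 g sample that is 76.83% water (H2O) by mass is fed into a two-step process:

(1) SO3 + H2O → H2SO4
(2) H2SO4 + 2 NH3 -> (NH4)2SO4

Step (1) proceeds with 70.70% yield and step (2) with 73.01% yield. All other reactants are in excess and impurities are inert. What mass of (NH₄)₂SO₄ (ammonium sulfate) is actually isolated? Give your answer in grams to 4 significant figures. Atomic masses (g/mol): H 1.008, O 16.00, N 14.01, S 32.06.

1341 g

Pure H2O = 460.9 × 0.7683 = 354.11 g.
M(H2O) = 2(1.008) + 16.00 = 18.016 g/mol.
M((NH4)2SO4) = 2(14.01) + 8(1.008) + 32.06 + 4(16.00) = 132.144 g/mol.
n(H2O) = 354.11 / 18.016 = 19.655 mol.
Step 1 (H2O:H2SO4 = 1:1): theoretical n(H2SO4) = 19.655 mol; at 70.70% yield, n(H2SO4) = 13.896 mol.
Step 2 (H2SO4:(NH4)2SO4 = 1:1): theoretical n((NH4)2SO4) = 13.896 mol, so theoretical mass = 13.896 × 132.144 = 1836.3 g.
At 73.01% yield, actual mass of (NH4)2SO4 = 1836.3 × 0.7301 = 1340.7 g.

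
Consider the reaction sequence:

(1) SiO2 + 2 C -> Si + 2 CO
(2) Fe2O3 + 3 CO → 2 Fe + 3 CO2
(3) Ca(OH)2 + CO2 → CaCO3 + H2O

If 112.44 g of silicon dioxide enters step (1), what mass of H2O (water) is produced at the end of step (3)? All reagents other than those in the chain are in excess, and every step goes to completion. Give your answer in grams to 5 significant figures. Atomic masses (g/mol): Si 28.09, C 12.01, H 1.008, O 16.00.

M(SiO2) = 28.09 + 2(16.00) = 60.09 g/mol.
M(H2O) = 2(1.008) + 16.00 = 18.016 g/mol.
n(SiO2) = 112.44 / 60.09 = 1.87119 mol.
Reaction (1): SiO2→CO ratio 1:2 ⇒ n(CO) = 3.74239 mol.
Reaction (2): CO→CO2 ratio 3:3 ⇒ n(CO2) = 3.74239 mol.
Reaction (3): CO2→H2O ratio 1:1 ⇒ n(H2O) = 3.74239 mol.
Mass of H2O = 3.74239 × 18.016 = 67.4228 g.

67.423 g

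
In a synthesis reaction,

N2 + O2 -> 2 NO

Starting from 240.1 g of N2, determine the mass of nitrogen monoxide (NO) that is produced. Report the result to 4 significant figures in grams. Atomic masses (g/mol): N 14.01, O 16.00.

514.3 g

M(N2) = 2(14.01) = 28.02 g/mol.
M(NO) = 14.01 + 16.00 = 30.01 g/mol.
n(N2) = 240.10 g / 28.02 g/mol = 8.5689 mol.
From the equation the N2:NO mole ratio is 1:2, so n(NO) = 8.5689 × 2/1 = 17.138 mol.
Mass of NO = 17.138 mol × 30.01 g/mol = 514.30 g.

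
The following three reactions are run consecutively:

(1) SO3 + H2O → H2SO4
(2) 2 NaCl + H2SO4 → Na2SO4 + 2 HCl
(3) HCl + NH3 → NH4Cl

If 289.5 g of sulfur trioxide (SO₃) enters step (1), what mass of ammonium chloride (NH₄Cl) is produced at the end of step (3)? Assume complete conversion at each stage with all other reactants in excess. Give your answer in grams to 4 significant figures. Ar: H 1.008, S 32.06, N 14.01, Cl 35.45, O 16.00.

386.9 g

M(SO3) = 32.06 + 3(16.00) = 80.06 g/mol.
M(NH4Cl) = 14.01 + 4(1.008) + 35.45 = 53.492 g/mol.
n(SO3) = 289.5 / 80.06 = 3.6160 mol.
Reaction (1): SO3→H2SO4 ratio 1:1 ⇒ n(H2SO4) = 3.6160 mol.
Reaction (2): H2SO4→HCl ratio 1:2 ⇒ n(HCl) = 7.2321 mol.
Reaction (3): HCl→NH4Cl ratio 1:1 ⇒ n(NH4Cl) = 7.2321 mol.
Mass of NH4Cl = 7.2321 × 53.492 = 386.86 g.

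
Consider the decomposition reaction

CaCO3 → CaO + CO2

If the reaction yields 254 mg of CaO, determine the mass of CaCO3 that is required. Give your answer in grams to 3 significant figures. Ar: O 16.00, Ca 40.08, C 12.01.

M(CaO) = 40.08 + 16.00 = 56.08 g/mol.
M(CaCO3) = 40.08 + 12.01 + 3(16.00) = 100.09 g/mol.
Convert: 254 mg = 0.2540 g.
n(CaO) = 0.2540 g / 56.08 g/mol = 0.004529 mol.
From the equation the CaO:CaCO3 mole ratio is 1:1, so n(CaCO3) = 0.004529 × 1/1 = 0.004529 mol.
Mass of CaCO3 = 0.004529 mol × 100.09 g/mol = 0.4533 g.

0.453 g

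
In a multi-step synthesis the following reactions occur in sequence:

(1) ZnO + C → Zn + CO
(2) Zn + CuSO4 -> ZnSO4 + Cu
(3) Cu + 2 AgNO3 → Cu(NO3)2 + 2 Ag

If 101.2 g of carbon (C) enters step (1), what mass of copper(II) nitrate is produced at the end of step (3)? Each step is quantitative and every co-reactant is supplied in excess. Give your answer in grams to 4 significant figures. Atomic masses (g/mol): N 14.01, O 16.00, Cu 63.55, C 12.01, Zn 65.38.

1581 g

M(C) = 12.01 g/mol.
M(Cu(NO3)2) = 63.55 + 2(14.01) + 6(16.00) = 187.57 g/mol.
n(C) = 101.2 / 12.01 = 8.4263 mol.
Reaction (1): C→Zn ratio 1:1 ⇒ n(Zn) = 8.4263 mol.
Reaction (2): Zn→Cu ratio 1:1 ⇒ n(Cu) = 8.4263 mol.
Reaction (3): Cu→Cu(NO3)2 ratio 1:1 ⇒ n(Cu(NO3)2) = 8.4263 mol.
Mass of Cu(NO3)2 = 8.4263 × 187.57 = 1580.5 g.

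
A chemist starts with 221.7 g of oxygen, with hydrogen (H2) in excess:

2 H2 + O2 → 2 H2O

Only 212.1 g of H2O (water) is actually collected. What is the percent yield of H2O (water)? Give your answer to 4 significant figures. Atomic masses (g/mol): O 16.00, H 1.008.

M(O2) = 2(16.00) = 32.00 g/mol.
M(H2O) = 2(1.008) + 16.00 = 18.016 g/mol.
n(O2) = 221.70 g / 32.00 g/mol = 6.9281 mol.
From the equation the O2:H2O mole ratio is 1:2, so n(H2O) = 6.9281 × 2/1 = 13.856 mol.
Mass of H2O = 13.856 mol × 18.016 g/mol = 249.63 g.
This is the theoretical yield. Percent yield = 212.1 g / 249.63 g × 100% = 84.964%.

84.96 %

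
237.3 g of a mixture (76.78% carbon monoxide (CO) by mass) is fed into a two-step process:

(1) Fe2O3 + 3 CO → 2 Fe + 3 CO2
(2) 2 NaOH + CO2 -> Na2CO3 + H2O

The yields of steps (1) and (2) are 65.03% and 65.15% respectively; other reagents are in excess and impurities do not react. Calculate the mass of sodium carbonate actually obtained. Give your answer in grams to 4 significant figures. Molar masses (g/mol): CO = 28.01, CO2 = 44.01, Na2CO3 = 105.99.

Pure CO = 237.3 × 0.7678 = 182.20 g.
n(CO) = 182.20 / 28.01 = 6.5048 mol.
Step 1 (CO:CO2 = 3:3): theoretical n(CO2) = 6.5048 mol; at 65.03% yield, n(CO2) = 4.2301 mol.
Step 2 (CO2:Na2CO3 = 1:1): theoretical n(Na2CO3) = 4.2301 mol, so theoretical mass = 4.2301 × 105.99 = 448.34 g.
At 65.15% yield, actual mass of Na2CO3 = 448.34 × 0.6515 = 292.10 g.

292.1 g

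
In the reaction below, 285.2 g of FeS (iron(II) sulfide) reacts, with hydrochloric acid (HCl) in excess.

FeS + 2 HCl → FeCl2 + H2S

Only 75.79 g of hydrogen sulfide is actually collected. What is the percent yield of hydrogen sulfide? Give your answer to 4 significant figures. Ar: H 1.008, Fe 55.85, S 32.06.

M(FeS) = 55.85 + 32.06 = 87.91 g/mol.
M(H2S) = 2(1.008) + 32.06 = 34.076 g/mol.
n(FeS) = 285.20 g / 87.91 g/mol = 3.2442 mol.
From the equation the FeS:H2S mole ratio is 1:1, so n(H2S) = 3.2442 × 1/1 = 3.2442 mol.
Mass of H2S = 3.2442 mol × 34.076 g/mol = 110.55 g.
This is the theoretical yield. Percent yield = 75.79 g / 110.55 g × 100% = 68.557%.

68.56 %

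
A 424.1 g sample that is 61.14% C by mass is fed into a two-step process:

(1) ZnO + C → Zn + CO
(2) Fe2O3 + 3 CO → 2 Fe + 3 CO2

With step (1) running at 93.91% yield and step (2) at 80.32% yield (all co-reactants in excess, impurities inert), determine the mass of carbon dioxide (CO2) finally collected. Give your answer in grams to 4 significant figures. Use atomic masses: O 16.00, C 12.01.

716.7 g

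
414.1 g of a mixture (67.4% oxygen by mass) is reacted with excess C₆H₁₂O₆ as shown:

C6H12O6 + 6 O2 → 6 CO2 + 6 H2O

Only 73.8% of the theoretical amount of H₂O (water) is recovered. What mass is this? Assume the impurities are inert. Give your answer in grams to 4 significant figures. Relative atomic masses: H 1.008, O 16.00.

116.0 g

Pure O2 available = 414.1 g × 0.674 = 279.10 g.
M(O2) = 2(16.00) = 32.00 g/mol.
M(H2O) = 2(1.008) + 16.00 = 18.016 g/mol.
n(O2) = 279.10 g / 32.00 g/mol = 8.7220 mol.
From the equation the O2:H2O mole ratio is 6:6, so n(H2O) = 8.7220 × 6/6 = 8.7220 mol.
Mass of H2O = 8.7220 mol × 18.016 g/mol = 157.14 g.
Actual mass collected = 157.14 g × 0.738 = 115.97 g.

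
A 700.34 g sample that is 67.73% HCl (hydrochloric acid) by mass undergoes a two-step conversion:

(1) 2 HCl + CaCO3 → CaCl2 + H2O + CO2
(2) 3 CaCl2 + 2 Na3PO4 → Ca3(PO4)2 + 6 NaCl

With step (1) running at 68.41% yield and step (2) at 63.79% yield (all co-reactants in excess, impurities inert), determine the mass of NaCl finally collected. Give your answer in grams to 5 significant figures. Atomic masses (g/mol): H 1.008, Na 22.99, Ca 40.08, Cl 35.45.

Pure HCl = 700.34 × 0.6773 = 474.340 g.
M(HCl) = 1.008 + 35.45 = 36.458 g/mol.
M(NaCl) = 22.99 + 35.45 = 58.44 g/mol.
n(HCl) = 474.340 / 36.458 = 13.0106 mol.
Step 1 (HCl:CaCl2 = 2:1): theoretical n(CaCl2) = 6.50530 mol; at 68.41% yield, n(CaCl2) = 4.45027 mol.
Step 2 (CaCl2:NaCl = 3:6): theoretical n(NaCl) = 8.90055 mol, so theoretical mass = 8.90055 × 58.44 = 520.148 g.
At 63.79% yield, actual mass of NaCl = 520.148 × 0.6379 = 331.802 g.

331.80 g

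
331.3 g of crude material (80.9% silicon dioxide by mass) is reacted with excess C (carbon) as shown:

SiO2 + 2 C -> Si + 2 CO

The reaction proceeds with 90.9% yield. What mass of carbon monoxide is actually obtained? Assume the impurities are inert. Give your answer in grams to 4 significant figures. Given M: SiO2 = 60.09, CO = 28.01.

227.1 g

Pure SiO2 available = 331.3 g × 0.809 = 268.02 g.
n(SiO2) = 268.02 g / 60.09 g/mol = 4.4603 mol.
From the equation the SiO2:CO mole ratio is 1:2, so n(CO) = 4.4603 × 2/1 = 8.9207 mol.
Mass of CO = 8.9207 mol × 28.01 g/mol = 249.87 g.
Actual mass collected = 249.87 g × 0.909 = 227.13 g.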